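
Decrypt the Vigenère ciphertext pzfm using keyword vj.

uqkd

Repeat the key across the ciphertext: vjvj
p(15)−v(21): -6≡20 → u
z(25)−j(9): 16 → q
f(5)−v(21): -16≡10 → k
m(12)−j(9): 3 → d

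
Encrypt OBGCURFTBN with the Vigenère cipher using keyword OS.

Repeat the key across the message: OSOSOSOSOS
O(14)+O(14): 28≡2 → C
B(1)+S(18): 19 → T
G(6)+O(14): 20 → U
C(2)+S(18): 20 → U
U(20)+O(14): 34≡8 → I
R(17)+S(18): 35≡9 → J
F(5)+O(14): 19 → T
T(19)+S(18): 37≡11 → L
B(1)+O(14): 15 → P
N(13)+S(18): 31≡5 → F

CTUUIJTLPF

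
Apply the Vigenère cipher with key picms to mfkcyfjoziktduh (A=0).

Repeat the key across the message: picmspicmspicms
m(12)+p(15): 27≡1 → b
f(5)+i(8): 13 → n
k(10)+c(2): 12 → m
c(2)+m(12): 14 → o
y(24)+s(18): 42≡16 → q
f(5)+p(15): 20 → u
j(9)+i(8): 17 → r
o(14)+c(2): 16 → q
z(25)+m(12): 37≡11 → l
i(8)+s(18): 26≡0 → a
k(10)+p(15): 25 → z
t(19)+i(8): 27≡1 → b
d(3)+c(2): 5 → f
u(20)+m(12): 32≡6 → g
h(7)+s(18): 25 → z

bnmoqurqlazbfgz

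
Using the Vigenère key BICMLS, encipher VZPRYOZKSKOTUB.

WHRDJGASUWZLVJ

Repeat the key across the message: BICMLSBICMLSBI
V(21)+B(1): 22 → W
Z(25)+I(8): 33≡7 → H
P(15)+C(2): 17 → R
R(17)+M(12): 29≡3 → D
Y(24)+L(11): 35≡9 → J
O(14)+S(18): 32≡6 → G
Z(25)+B(1): 26≡0 → A
K(10)+I(8): 18 → S
S(18)+C(2): 20 → U
K(10)+M(12): 22 → W
O(14)+L(11): 25 → Z
T(19)+S(18): 37≡11 → L
U(20)+B(1): 21 → V
B(1)+I(8): 9 → J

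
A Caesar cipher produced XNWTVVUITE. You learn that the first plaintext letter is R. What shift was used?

From the crib: X(23)−R(17)=6, so the shift is 6.

6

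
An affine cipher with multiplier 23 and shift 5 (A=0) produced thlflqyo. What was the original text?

The inverse of 23 mod 26 is 17, since 23·17=391≡1. Apply D(y)=17·(y−5) mod 26:
t(19): 17·(19−5)=238≡4 → e
h(7): 17·(7−5)=34≡8 → i
l(11): 17·(11−5)=102≡24 → y
f(5): 17·(5−5)=0 → a
l(11): 17·(11−5)=102≡24 → y
q(16): 17·(16−5)=187≡5 → f
y(24): 17·(24−5)=323≡11 → l
o(14): 17·(14−5)=153≡23 → x

eiyayflx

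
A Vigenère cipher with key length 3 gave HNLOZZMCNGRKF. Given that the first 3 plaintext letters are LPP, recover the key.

WYW

Subtract each crib letter from the matching ciphertext letter (mod 26):
H(7)−L(11)=-4≡22 → W
N(13)−P(15)=-2≡24 → Y
L(11)−P(15)=-4≡22 → W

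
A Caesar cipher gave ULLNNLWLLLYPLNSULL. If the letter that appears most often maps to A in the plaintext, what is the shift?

11

The most frequent ciphertext letter is L (appears 9 times).
L is position 11; A is position 0.
Shift = 11.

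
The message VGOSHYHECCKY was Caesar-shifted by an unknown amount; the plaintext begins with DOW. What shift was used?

From the crib: V(21)−D(3)=18, so the shift is 18.

18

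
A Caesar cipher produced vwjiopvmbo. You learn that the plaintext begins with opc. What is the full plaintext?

opcbhiofuh

From the crib: v(21)−o(14)=7, so the shift is 7.
Subtract 7 from each ciphertext letter:
v(21): 21−7=14 → o
w(22): 22−7=15 → p
j(9): 9−7=2 → c
i(8): 8−7=1 → b
o(14): 14−7=7 → h
p(15): 15−7=8 → i
v(21): 21−7=14 → o
m(12): 12−7=5 → f
b(1): 1−7=-6≡20 → u
o(14): 14−7=7 → h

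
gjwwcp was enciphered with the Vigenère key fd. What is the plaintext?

Repeat the key across the ciphertext: fdfdfd
g(6)−f(5): 1 → b
j(9)−d(3): 6 → g
w(22)−f(5): 17 → r
w(22)−d(3): 19 → t
c(2)−f(5): -3≡23 → x
p(15)−d(3): 12 → m

bgrtxm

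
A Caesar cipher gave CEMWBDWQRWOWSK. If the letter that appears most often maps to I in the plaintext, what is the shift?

14

The most frequent ciphertext letter is W (appears 4 times).
W is position 22; I is position 8.
Shift = 14.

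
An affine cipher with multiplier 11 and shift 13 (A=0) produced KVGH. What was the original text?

The inverse of 11 mod 26 is 19, since 11·19=209≡1. Apply D(y)=19·(y−13) mod 26:
K(10): 19·(10−13)=-57≡21 → V
V(21): 19·(21−13)=152≡22 → W
G(6): 19·(6−13)=-133≡23 → X
H(7): 19·(7−13)=-114≡16 → Q

VWXQ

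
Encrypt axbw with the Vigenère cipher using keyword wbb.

Repeat the key across the message: wbbw
a(0)+w(22): 22 → w
x(23)+b(1): 24 → y
b(1)+b(1): 2 → c
w(22)+w(22): 44≡18 → s

wycs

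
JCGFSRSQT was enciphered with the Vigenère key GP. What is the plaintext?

Repeat the key across the ciphertext: GPGPGPGPG
J(9)−G(6): 3 → D
C(2)−P(15): -13≡13 → N
G(6)−G(6): 0 → A
F(5)−P(15): -10≡16 → Q
S(18)−G(6): 12 → M
R(17)−P(15): 2 → C
S(18)−G(6): 12 → M
Q(16)−P(15): 1 → B
T(19)−G(6): 13 → N

DNAQMCMBN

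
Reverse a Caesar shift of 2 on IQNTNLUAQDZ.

I(8): 8−2=6 → G
Q(16): 16−2=14 → O
N(13): 13−2=11 → L
T(19): 19−2=17 → R
N(13): 13−2=11 → L
L(11): 11−2=9 → J
U(20): 20−2=18 → S
A(0): 0−2=-2≡24 → Y
Q(16): 16−2=14 → O
D(3): 3−2=1 → B
Z(25): 25−2=23 → X

GOLRLJSYOBX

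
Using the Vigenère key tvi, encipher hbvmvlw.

awdfqtp

Repeat the key across the message: tvitvit
h(7)+t(19): 26≡0 → a
b(1)+v(21): 22 → w
v(21)+i(8): 29≡3 → d
m(12)+t(19): 31≡5 → f
v(21)+v(21): 42≡16 → q
l(11)+i(8): 19 → t
w(22)+t(19): 41≡15 → p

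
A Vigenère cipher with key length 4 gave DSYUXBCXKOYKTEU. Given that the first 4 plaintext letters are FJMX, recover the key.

Subtract each crib letter from the matching ciphertext letter (mod 26):
D(3)−F(5)=-2≡24 → Y
S(18)−J(9)=9 → J
Y(24)−M(12)=12 → M
U(20)−X(23)=-3≡23 → X

YJMX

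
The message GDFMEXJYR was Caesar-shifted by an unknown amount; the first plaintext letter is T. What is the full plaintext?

TQSZRKWLE

From the crib: G(6)−T(19)=-13≡13, so the shift is 13.
Subtract 13 from each ciphertext letter:
G(6): 6−13=-7≡19 → T
D(3): 3−13=-10≡16 → Q
F(5): 5−13=-8≡18 → S
M(12): 12−13=-1≡25 → Z
E(4): 4−13=-9≡17 → R
X(23): 23−13=10 → K
J(9): 9−13=-4≡22 → W
Y(24): 24−13=11 → L
R(17): 17−13=4 → E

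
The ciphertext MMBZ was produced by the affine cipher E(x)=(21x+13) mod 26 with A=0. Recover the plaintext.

VVSI

The inverse of 21 mod 26 is 5, since 21·5=105≡1. Apply D(y)=5·(y−13) mod 26:
M(12): 5·(12−13)=-5≡21 → V
M(12): 5·(12−13)=-5≡21 → V
B(1): 5·(1−13)=-60≡18 → S
Z(25): 5·(25−13)=60≡8 → I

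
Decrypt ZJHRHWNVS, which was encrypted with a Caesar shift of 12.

Z(25): 25−12=13 → N
J(9): 9−12=-3≡23 → X
H(7): 7−12=-5≡21 → V
R(17): 17−12=5 → F
H(7): 7−12=-5≡21 → V
W(22): 22−12=10 → K
N(13): 13−12=1 → B
V(21): 21−12=9 → J
S(18): 18−12=6 → G

NXVFVKBJG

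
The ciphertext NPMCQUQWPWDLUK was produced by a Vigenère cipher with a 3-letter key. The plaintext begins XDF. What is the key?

Subtract each crib letter from the matching ciphertext letter (mod 26):
N(13)−X(23)=-10≡16 → Q
P(15)−D(3)=12 → M
M(12)−F(5)=7 → H

QMH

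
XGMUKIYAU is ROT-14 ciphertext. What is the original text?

X(23): 23−14=9 → J
G(6): 6−14=-8≡18 → S
M(12): 12−14=-2≡24 → Y
U(20): 20−14=6 → G
K(10): 10−14=-4≡22 → W
I(8): 8−14=-6≡20 → U
Y(24): 24−14=10 → K
A(0): 0−14=-14≡12 → M
U(20): 20−14=6 → G

JSYGWUKMG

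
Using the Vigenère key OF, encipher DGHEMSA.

RLVJAXO

Repeat the key across the message: OFOFOFO
D(3)+O(14): 17 → R
G(6)+F(5): 11 → L
H(7)+O(14): 21 → V
E(4)+F(5): 9 → J
M(12)+O(14): 26≡0 → A
S(18)+F(5): 23 → X
A(0)+O(14): 14 → O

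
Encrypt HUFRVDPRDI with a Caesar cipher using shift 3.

KXIUYGSUGL

H(7): 7+3=10 → K
U(20): 20+3=23 → X
F(5): 5+3=8 → I
R(17): 17+3=20 → U
V(21): 21+3=24 → Y
D(3): 3+3=6 → G
P(15): 15+3=18 → S
R(17): 17+3=20 → U
D(3): 3+3=6 → G
I(8): 8+3=11 → L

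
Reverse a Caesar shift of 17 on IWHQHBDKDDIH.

RFQZQKMTMMRQ

I(8): 8−17=-9≡17 → R
W(22): 22−17=5 → F
H(7): 7−17=-10≡16 → Q
Q(16): 16−17=-1≡25 → Z
H(7): 7−17=-10≡16 → Q
B(1): 1−17=-16≡10 → K
D(3): 3−17=-14≡12 → M
K(10): 10−17=-7≡19 → T
D(3): 3−17=-14≡12 → M
D(3): 3−17=-14≡12 → M
I(8): 8−17=-9≡17 → R
H(7): 7−17=-10≡16 → Q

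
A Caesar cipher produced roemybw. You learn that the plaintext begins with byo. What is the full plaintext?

byowilg

From the crib: r(17)−b(1)=16, so the shift is 16.
Subtract 16 from each ciphertext letter:
r(17): 17−16=1 → b
o(14): 14−16=-2≡24 → y
e(4): 4−16=-12≡14 → o
m(12): 12−16=-4≡22 → w
y(24): 24−16=8 → i
b(1): 1−16=-15≡11 → l
w(22): 22−16=6 → g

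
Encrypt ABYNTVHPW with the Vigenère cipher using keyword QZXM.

Repeat the key across the message: QZXMQZXMQ
A(0)+Q(16): 16 → Q
B(1)+Z(25): 26≡0 → A
Y(24)+X(23): 47≡21 → V
N(13)+M(12): 25 → Z
T(19)+Q(16): 35≡9 → J
V(21)+Z(25): 46≡20 → U
H(7)+X(23): 30≡4 → E
P(15)+M(12): 27≡1 → B
W(22)+Q(16): 38≡12 → M

QAVZJUEBM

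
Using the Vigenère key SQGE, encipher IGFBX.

AWLFP

Repeat the key across the message: SQGES
I(8)+S(18): 26≡0 → A
G(6)+Q(16): 22 → W
F(5)+G(6): 11 → L
B(1)+E(4): 5 → F
X(23)+S(18): 41≡15 → P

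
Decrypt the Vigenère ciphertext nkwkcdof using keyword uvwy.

Repeat the key across the ciphertext: uvwyuvwy
n(13)−u(20): -7≡19 → t
k(10)−v(21): -11≡15 → p
w(22)−w(22): 0 → a
k(10)−y(24): -14≡12 → m
c(2)−u(20): -18≡8 → i
d(3)−v(21): -18≡8 → i
o(14)−w(22): -8≡18 → s
f(5)−y(24): -19≡7 → h

tpamiish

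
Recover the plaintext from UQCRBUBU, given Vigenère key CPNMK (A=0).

SBPFRSMH

Repeat the key across the ciphertext: CPNMKCPN
U(20)−C(2): 18 → S
Q(16)−P(15): 1 → B
C(2)−N(13): -11≡15 → P
R(17)−M(12): 5 → F
B(1)−K(10): -9≡17 → R
U(20)−C(2): 18 → S
B(1)−P(15): -14≡12 → M
U(20)−N(13): 7 → H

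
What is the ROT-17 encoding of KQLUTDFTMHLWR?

K(10): 10+17=27≡1 → B
Q(16): 16+17=33≡7 → H
L(11): 11+17=28≡2 → C
U(20): 20+17=37≡11 → L
T(19): 19+17=36≡10 → K
D(3): 3+17=20 → U
F(5): 5+17=22 → W
T(19): 19+17=36≡10 → K
M(12): 12+17=29≡3 → D
H(7): 7+17=24 → Y
L(11): 11+17=28≡2 → C
W(22): 22+17=39≡13 → N
R(17): 17+17=34≡8 → I

BHCLKUWKDYCNI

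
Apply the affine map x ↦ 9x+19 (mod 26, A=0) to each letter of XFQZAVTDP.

X(23): 9·23+19=226≡18 → S
F(5): 9·5+19=64≡12 → M
Q(16): 9·16+19=163≡7 → H
Z(25): 9·25+19=244≡10 → K
A(0): 9·0+19=19 → T
V(21): 9·21+19=208≡0 → A
T(19): 9·19+19=190≡8 → I
D(3): 9·3+19=46≡20 → U
P(15): 9·15+19=154≡24 → Y

SMHKTAIUY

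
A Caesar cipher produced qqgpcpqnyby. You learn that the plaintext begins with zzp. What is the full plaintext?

From the crib: q(16)−z(25)=-9≡17, so the shift is 17.
Subtract 17 from each ciphertext letter:
q(16): 16−17=-1≡25 → z
q(16): 16−17=-1≡25 → z
g(6): 6−17=-11≡15 → p
p(15): 15−17=-2≡24 → y
c(2): 2−17=-15≡11 → l
p(15): 15−17=-2≡24 → y
q(16): 16−17=-1≡25 → z
n(13): 13−17=-4≡22 → w
y(24): 24−17=7 → h
b(1): 1−17=-16≡10 → k
y(24): 24−17=7 → h

zzpylyzwhkh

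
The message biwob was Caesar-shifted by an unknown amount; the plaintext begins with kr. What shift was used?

From the crib: b(1)−k(10)=-9≡17, so the shift is 17.

17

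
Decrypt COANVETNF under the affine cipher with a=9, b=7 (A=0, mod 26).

LVFSQRKSU

The inverse of 9 mod 26 is 3, since 9·3=27≡1. Apply D(y)=3·(y−7) mod 26:
C(2): 3·(2−7)=-15≡11 → L
O(14): 3·(14−7)=21 → V
A(0): 3·(0−7)=-21≡5 → F
N(13): 3·(13−7)=18 → S
V(21): 3·(21−7)=42≡16 → Q
E(4): 3·(4−7)=-9≡17 → R
T(19): 3·(19−7)=36≡10 → K
N(13): 3·(13−7)=18 → S
F(5): 3·(5−7)=-6≡20 → U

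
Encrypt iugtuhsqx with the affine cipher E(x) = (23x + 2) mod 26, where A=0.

eukxuhagl

i(8): 23·8+2=186≡4 → e
u(20): 23·20+2=462≡20 → u
g(6): 23·6+2=140≡10 → k
t(19): 23·19+2=439≡23 → x
u(20): 23·20+2=462≡20 → u
h(7): 23·7+2=163≡7 → h
s(18): 23·18+2=416≡0 → a
q(16): 23·16+2=370≡6 → g
x(23): 23·23+2=531≡11 → l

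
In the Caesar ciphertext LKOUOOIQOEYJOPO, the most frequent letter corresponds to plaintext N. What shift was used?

The most frequent ciphertext letter is O (appears 6 times).
O is position 14; N is position 13.
Shift = 1.

1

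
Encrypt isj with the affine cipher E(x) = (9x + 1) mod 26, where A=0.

vhe

i(8): 9·8+1=73≡21 → v
s(18): 9·18+1=163≡7 → h
j(9): 9·9+1=82≡4 → e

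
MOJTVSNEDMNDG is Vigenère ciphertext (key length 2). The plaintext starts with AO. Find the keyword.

Subtract each crib letter from the matching ciphertext letter (mod 26):
M(12)−A(0)=12 → M
O(14)−O(14)=0 → A

MA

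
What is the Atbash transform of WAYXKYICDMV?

W(22) → D(3)
A(0) → Z(25)
Y(24) → B(1)
X(23) → C(2)
K(10) → P(15)
Y(24) → B(1)
I(8) → R(17)
C(2) → X(23)
D(3) → W(22)
M(12) → N(13)
V(21) → E(4)

DZBCPBRXWNE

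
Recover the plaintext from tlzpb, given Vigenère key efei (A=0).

Repeat the key across the ciphertext: efeie
t(19)−e(4): 15 → p
l(11)−f(5): 6 → g
z(25)−e(4): 21 → v
p(15)−i(8): 7 → h
b(1)−e(4): -3≡23 → x

pgvhx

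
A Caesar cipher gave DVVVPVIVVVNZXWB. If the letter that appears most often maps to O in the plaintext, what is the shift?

The most frequent ciphertext letter is V (appears 7 times).
V is position 21; O is position 14.
Shift = 7.

7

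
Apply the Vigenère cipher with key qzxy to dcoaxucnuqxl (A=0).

Repeat the key across the message: qzxyqzxyqzxy
d(3)+q(16): 19 → t
c(2)+z(25): 27≡1 → b
o(14)+x(23): 37≡11 → l
a(0)+y(24): 24 → y
x(23)+q(16): 39≡13 → n
u(20)+z(25): 45≡19 → t
c(2)+x(23): 25 → z
n(13)+y(24): 37≡11 → l
u(20)+q(16): 36≡10 → k
q(16)+z(25): 41≡15 → p
x(23)+x(23): 46≡20 → u
l(11)+y(24): 35≡9 → j

tblyntzlkpuj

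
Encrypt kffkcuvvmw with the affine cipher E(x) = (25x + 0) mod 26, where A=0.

k(10): 25·10+0=250≡16 → q
f(5): 25·5+0=125≡21 → v
f(5): 25·5+0=125≡21 → v
k(10): 25·10+0=250≡16 → q
c(2): 25·2+0=50≡24 → y
u(20): 25·20+0=500≡6 → g
v(21): 25·21+0=525≡5 → f
v(21): 25·21+0=525≡5 → f
m(12): 25·12+0=300≡14 → o
w(22): 25·22+0=550≡4 → e

qvvqygffoe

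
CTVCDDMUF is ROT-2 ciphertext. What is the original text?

ARTABBKSD

C(2): 2−2=0 → A
T(19): 19−2=17 → R
V(21): 21−2=19 → T
C(2): 2−2=0 → A
D(3): 3−2=1 → B
D(3): 3−2=1 → B
M(12): 12−2=10 → K
U(20): 20−2=18 → S
F(5): 5−2=3 → D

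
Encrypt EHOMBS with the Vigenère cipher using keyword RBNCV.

Repeat the key across the message: RBNCVR
E(4)+R(17): 21 → V
H(7)+B(1): 8 → I
O(14)+N(13): 27≡1 → B
M(12)+C(2): 14 → O
B(1)+V(21): 22 → W
S(18)+R(17): 35≡9 → J

VIBOWJ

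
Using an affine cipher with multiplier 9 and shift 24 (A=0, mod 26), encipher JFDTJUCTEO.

J(9): 9·9+24=105≡1 → B
F(5): 9·5+24=69≡17 → R
D(3): 9·3+24=51≡25 → Z
T(19): 9·19+24=195≡13 → N
J(9): 9·9+24=105≡1 → B
U(20): 9·20+24=204≡22 → W
C(2): 9·2+24=42≡16 → Q
T(19): 9·19+24=195≡13 → N
E(4): 9·4+24=60≡8 → I
O(14): 9·14+24=150≡20 → U

BRZNBWQNIU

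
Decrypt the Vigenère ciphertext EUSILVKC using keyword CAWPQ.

CUWTVTKG

Repeat the key across the ciphertext: CAWPQCAW
E(4)−C(2): 2 → C
U(20)−A(0): 20 → U
S(18)−W(22): -4≡22 → W
I(8)−P(15): -7≡19 → T
L(11)−Q(16): -5≡21 → V
V(21)−C(2): 19 → T
K(10)−A(0): 10 → K
C(2)−W(22): -20≡6 → G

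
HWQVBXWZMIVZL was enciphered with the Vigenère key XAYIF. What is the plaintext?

KWSNWAWBEDYZN

Repeat the key across the ciphertext: XAYIFXAYIFXAY
H(7)−X(23): -16≡10 → K
W(22)−A(0): 22 → W
Q(16)−Y(24): -8≡18 → S
V(21)−I(8): 13 → N
B(1)−F(5): -4≡22 → W
X(23)−X(23): 0 → A
W(22)−A(0): 22 → W
Z(25)−Y(24): 1 → B
M(12)−I(8): 4 → E
I(8)−F(5): 3 → D
V(21)−X(23): -2≡24 → Y
Z(25)−A(0): 25 → Z
L(11)−Y(24): -13≡13 → N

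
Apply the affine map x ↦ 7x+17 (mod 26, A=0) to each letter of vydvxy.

idmiwd

v(21): 7·21+17=164≡8 → i
y(24): 7·24+17=185≡3 → d
d(3): 7·3+17=38≡12 → m
v(21): 7·21+17=164≡8 → i
x(23): 7·23+17=178≡22 → w
y(24): 7·24+17=185≡3 → d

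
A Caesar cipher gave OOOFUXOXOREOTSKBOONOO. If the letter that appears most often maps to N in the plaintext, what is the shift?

1

The most frequent ciphertext letter is O (appears 10 times).
O is position 14; N is position 13.
Shift = 1.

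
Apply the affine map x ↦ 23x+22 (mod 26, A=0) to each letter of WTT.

IRR

W(22): 23·22+22=528≡8 → I
T(19): 23·19+22=459≡17 → R
T(19): 23·19+22=459≡17 → R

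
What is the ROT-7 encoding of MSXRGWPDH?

M(12): 12+7=19 → T
S(18): 18+7=25 → Z
X(23): 23+7=30≡4 → E
R(17): 17+7=24 → Y
G(6): 6+7=13 → N
W(22): 22+7=29≡3 → D
P(15): 15+7=22 → W
D(3): 3+7=10 → K
H(7): 7+7=14 → O

TZEYNDWKO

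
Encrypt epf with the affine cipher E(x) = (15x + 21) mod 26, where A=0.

dms

e(4): 15·4+21=81≡3 → d
p(15): 15·15+21=246≡12 → m
f(5): 15·5+21=96≡18 → s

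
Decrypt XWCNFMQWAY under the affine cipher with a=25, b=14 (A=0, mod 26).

RSMBJCYSOQ

The inverse of 25 mod 26 is 25, since 25·25=625≡1. Apply D(y)=25·(y−14) mod 26:
X(23): 25·(23−14)=225≡17 → R
W(22): 25·(22−14)=200≡18 → S
C(2): 25·(2−14)=-300≡12 → M
N(13): 25·(13−14)=-25≡1 → B
F(5): 25·(5−14)=-225≡9 → J
M(12): 25·(12−14)=-50≡2 → C
Q(16): 25·(16−14)=50≡24 → Y
W(22): 25·(22−14)=200≡18 → S
A(0): 25·(0−14)=-350≡14 → O
Y(24): 25·(24−14)=250≡16 → Q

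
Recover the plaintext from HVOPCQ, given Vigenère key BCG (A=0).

GTIOAK

Repeat the key across the ciphertext: BCGBCG
H(7)−B(1): 6 → G
V(21)−C(2): 19 → T
O(14)−G(6): 8 → I
P(15)−B(1): 14 → O
C(2)−C(2): 0 → A
Q(16)−G(6): 10 → K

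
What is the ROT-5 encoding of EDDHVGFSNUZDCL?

E(4): 4+5=9 → J
D(3): 3+5=8 → I
D(3): 3+5=8 → I
H(7): 7+5=12 → M
V(21): 21+5=26≡0 → A
G(6): 6+5=11 → L
F(5): 5+5=10 → K
S(18): 18+5=23 → X
N(13): 13+5=18 → S
U(20): 20+5=25 → Z
Z(25): 25+5=30≡4 → E
D(3): 3+5=8 → I
C(2): 2+5=7 → H
L(11): 11+5=16 → Q

JIIMALKXSZEIHQ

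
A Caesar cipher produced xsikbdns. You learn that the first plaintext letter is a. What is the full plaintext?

From the crib: x(23)−a(0)=23, so the shift is 23.
Subtract 23 from each ciphertext letter:
x(23): 23−23=0 → a
s(18): 18−23=-5≡21 → v
i(8): 8−23=-15≡11 → l
k(10): 10−23=-13≡13 → n
b(1): 1−23=-22≡4 → e
d(3): 3−23=-20≡6 → g
n(13): 13−23=-10≡16 → q
s(18): 18−23=-5≡21 → v

avlnegqv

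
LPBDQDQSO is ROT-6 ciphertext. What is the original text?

L(11): 11−6=5 → F
P(15): 15−6=9 → J
B(1): 1−6=-5≡21 → V
D(3): 3−6=-3≡23 → X
Q(16): 16−6=10 → K
D(3): 3−6=-3≡23 → X
Q(16): 16−6=10 → K
S(18): 18−6=12 → M
O(14): 14−6=8 → I

FJVXKXKMI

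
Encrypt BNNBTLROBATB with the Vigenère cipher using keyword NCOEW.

Repeat the key across the message: NCOEWNCOEWNC
B(1)+N(13): 14 → O
N(13)+C(2): 15 → P
N(13)+O(14): 27≡1 → B
B(1)+E(4): 5 → F
T(19)+W(22): 41≡15 → P
L(11)+N(13): 24 → Y
R(17)+C(2): 19 → T
O(14)+O(14): 28≡2 → C
B(1)+E(4): 5 → F
A(0)+W(22): 22 → W
T(19)+N(13): 32≡6 → G
B(1)+C(2): 3 → D

OPBFPYTCFWGD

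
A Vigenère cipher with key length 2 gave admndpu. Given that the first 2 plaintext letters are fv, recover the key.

Subtract each crib letter from the matching ciphertext letter (mod 26):
a(0)−f(5)=-5≡21 → v
d(3)−v(21)=-18≡8 → i

vi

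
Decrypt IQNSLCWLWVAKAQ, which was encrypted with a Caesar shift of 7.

I(8): 8−7=1 → B
Q(16): 16−7=9 → J
N(13): 13−7=6 → G
S(18): 18−7=11 → L
L(11): 11−7=4 → E
C(2): 2−7=-5≡21 → V
W(22): 22−7=15 → P
L(11): 11−7=4 → E
W(22): 22−7=15 → P
V(21): 21−7=14 → O
A(0): 0−7=-7≡19 → T
K(10): 10−7=3 → D
A(0): 0−7=-7≡19 → T
Q(16): 16−7=9 → J

BJGLEVPEPOTDTJ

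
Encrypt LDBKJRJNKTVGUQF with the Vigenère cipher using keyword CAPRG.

Repeat the key across the message: CAPRGCAPRGCAPRG
L(11)+C(2): 13 → N
D(3)+A(0): 3 → D
B(1)+P(15): 16 → Q
K(10)+R(17): 27≡1 → B
J(9)+G(6): 15 → P
R(17)+C(2): 19 → T
J(9)+A(0): 9 → J
N(13)+P(15): 28≡2 → C
K(10)+R(17): 27≡1 → B
T(19)+G(6): 25 → Z
V(21)+C(2): 23 → X
G(6)+A(0): 6 → G
U(20)+P(15): 35≡9 → J
Q(16)+R(17): 33≡7 → H
F(5)+G(6): 11 → L

NDQBPTJCBZXGJHL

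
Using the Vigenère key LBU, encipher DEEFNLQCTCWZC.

OFYQOFBDNNXTN

Repeat the key across the message: LBULBULBULBUL
D(3)+L(11): 14 → O
E(4)+B(1): 5 → F
E(4)+U(20): 24 → Y
F(5)+L(11): 16 → Q
N(13)+B(1): 14 → O
L(11)+U(20): 31≡5 → F
Q(16)+L(11): 27≡1 → B
C(2)+B(1): 3 → D
T(19)+U(20): 39≡13 → N
C(2)+L(11): 13 → N
W(22)+B(1): 23 → X
Z(25)+U(20): 45≡19 → T
C(2)+L(11): 13 → N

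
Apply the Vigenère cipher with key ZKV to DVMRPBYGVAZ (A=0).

CFHQZWXQQZJ

Repeat the key across the message: ZKVZKVZKVZK
D(3)+Z(25): 28≡2 → C
V(21)+K(10): 31≡5 → F
M(12)+V(21): 33≡7 → H
R(17)+Z(25): 42≡16 → Q
P(15)+K(10): 25 → Z
B(1)+V(21): 22 → W
Y(24)+Z(25): 49≡23 → X
G(6)+K(10): 16 → Q
V(21)+V(21): 42≡16 → Q
A(0)+Z(25): 25 → Z
Z(25)+K(10): 35≡9 → J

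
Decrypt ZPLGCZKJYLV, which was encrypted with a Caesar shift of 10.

PFBWSPAZOBL

Z(25): 25−10=15 → P
P(15): 15−10=5 → F
L(11): 11−10=1 → B
G(6): 6−10=-4≡22 → W
C(2): 2−10=-8≡18 → S
Z(25): 25−10=15 → P
K(10): 10−10=0 → A
J(9): 9−10=-1≡25 → Z
Y(24): 24−10=14 → O
L(11): 11−10=1 → B
V(21): 21−10=11 → L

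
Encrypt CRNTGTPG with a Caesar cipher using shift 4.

GVRXKXTK

C(2): 2+4=6 → G
R(17): 17+4=21 → V
N(13): 13+4=17 → R
T(19): 19+4=23 → X
G(6): 6+4=10 → K
T(19): 19+4=23 → X
P(15): 15+4=19 → T
G(6): 6+4=10 → K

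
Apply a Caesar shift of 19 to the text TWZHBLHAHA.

MPSAUEATAT

T(19): 19+19=38≡12 → M
W(22): 22+19=41≡15 → P
Z(25): 25+19=44≡18 → S
H(7): 7+19=26≡0 → A
B(1): 1+19=20 → U
L(11): 11+19=30≡4 → E
H(7): 7+19=26≡0 → A
A(0): 0+19=19 → T
H(7): 7+19=26≡0 → A
A(0): 0+19=19 → T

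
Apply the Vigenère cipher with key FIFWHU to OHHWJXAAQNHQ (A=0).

TPMSQRFIVJOK

Repeat the key across the message: FIFWHUFIFWHU
O(14)+F(5): 19 → T
H(7)+I(8): 15 → P
H(7)+F(5): 12 → M
W(22)+W(22): 44≡18 → S
J(9)+H(7): 16 → Q
X(23)+U(20): 43≡17 → R
A(0)+F(5): 5 → F
A(0)+I(8): 8 → I
Q(16)+F(5): 21 → V
N(13)+W(22): 35≡9 → J
H(7)+H(7): 14 → O
Q(16)+U(20): 36≡10 → K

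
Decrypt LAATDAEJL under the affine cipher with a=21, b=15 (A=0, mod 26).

GDDUSDXWG

The inverse of 21 mod 26 is 5, since 21·5=105≡1. Apply D(y)=5·(y−15) mod 26:
L(11): 5·(11−15)=-20≡6 → G
A(0): 5·(0−15)=-75≡3 → D
A(0): 5·(0−15)=-75≡3 → D
T(19): 5·(19−15)=20 → U
D(3): 5·(3−15)=-60≡18 → S
A(0): 5·(0−15)=-75≡3 → D
E(4): 5·(4−15)=-55≡23 → X
J(9): 5·(9−15)=-30≡22 → W
L(11): 5·(11−15)=-20≡6 → G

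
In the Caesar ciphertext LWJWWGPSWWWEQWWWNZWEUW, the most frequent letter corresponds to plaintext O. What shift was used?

8

The most frequent ciphertext letter is W (appears 11 times).
W is position 22; O is position 14.
Shift = 8.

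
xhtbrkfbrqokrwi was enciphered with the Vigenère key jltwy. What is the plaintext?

owaftbuivsfzyak

Repeat the key across the ciphertext: jltwyjltwyjltwy
x(23)−j(9): 14 → o
h(7)−l(11): -4≡22 → w
t(19)−t(19): 0 → a
b(1)−w(22): -21≡5 → f
r(17)−y(24): -7≡19 → t
k(10)−j(9): 1 → b
f(5)−l(11): -6≡20 → u
b(1)−t(19): -18≡8 → i
r(17)−w(22): -5≡21 → v
q(16)−y(24): -8≡18 → s
o(14)−j(9): 5 → f
k(10)−l(11): -1≡25 → z
r(17)−t(19): -2≡24 → y
w(22)−w(22): 0 → a
i(8)−y(24): -16≡10 → k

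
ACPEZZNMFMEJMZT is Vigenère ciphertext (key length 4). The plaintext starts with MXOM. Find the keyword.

Subtract each crib letter from the matching ciphertext letter (mod 26):
A(0)−M(12)=-12≡14 → O
C(2)−X(23)=-21≡5 → F
P(15)−O(14)=1 → B
E(4)−M(12)=-8≡18 → S

OFBS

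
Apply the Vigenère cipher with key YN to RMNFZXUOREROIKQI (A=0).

Repeat the key across the message: YNYNYNYNYNYNYNYN
R(17)+Y(24): 41≡15 → P
M(12)+N(13): 25 → Z
N(13)+Y(24): 37≡11 → L
F(5)+N(13): 18 → S
Z(25)+Y(24): 49≡23 → X
X(23)+N(13): 36≡10 → K
U(20)+Y(24): 44≡18 → S
O(14)+N(13): 27≡1 → B
R(17)+Y(24): 41≡15 → P
E(4)+N(13): 17 → R
R(17)+Y(24): 41≡15 → P
O(14)+N(13): 27≡1 → B
I(8)+Y(24): 32≡6 → G
K(10)+N(13): 23 → X
Q(16)+Y(24): 40≡14 → O
I(8)+N(13): 21 → V

PZLSXKSBPRPBGXOV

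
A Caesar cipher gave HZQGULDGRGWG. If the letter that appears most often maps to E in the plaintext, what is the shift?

The most frequent ciphertext letter is G (appears 4 times).
G is position 6; E is position 4.
Shift = 2.

2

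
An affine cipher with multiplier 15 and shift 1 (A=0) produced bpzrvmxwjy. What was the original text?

The inverse of 15 mod 26 is 7, since 15·7=105≡1. Apply D(y)=7·(y−1) mod 26:
b(1): 7·(1−1)=0 → a
p(15): 7·(15−1)=98≡20 → u
z(25): 7·(25−1)=168≡12 → m
r(17): 7·(17−1)=112≡8 → i
v(21): 7·(21−1)=140≡10 → k
m(12): 7·(12−1)=77≡25 → z
x(23): 7·(23−1)=154≡24 → y
w(22): 7·(22−1)=147≡17 → r
j(9): 7·(9−1)=56≡4 → e
y(24): 7·(24−1)=161≡5 → f

aumikzyref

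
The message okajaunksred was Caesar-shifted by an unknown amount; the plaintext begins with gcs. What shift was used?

From the crib: o(14)−g(6)=8, so the shift is 8.

8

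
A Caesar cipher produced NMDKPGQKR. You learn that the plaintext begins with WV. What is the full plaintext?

From the crib: N(13)−W(22)=-9≡17, so the shift is 17.
Subtract 17 from each ciphertext letter:
N(13): 13−17=-4≡22 → W
M(12): 12−17=-5≡21 → V
D(3): 3−17=-14≡12 → M
K(10): 10−17=-7≡19 → T
P(15): 15−17=-2≡24 → Y
G(6): 6−17=-11≡15 → P
Q(16): 16−17=-1≡25 → Z
K(10): 10−17=-7≡19 → T
R(17): 17−17=0 → A

WVMTYPZTA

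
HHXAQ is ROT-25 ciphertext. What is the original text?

IIYBR

H(7): 7−25=-18≡8 → I
H(7): 7−25=-18≡8 → I
X(23): 23−25=-2≡24 → Y
A(0): 0−25=-25≡1 → B
Q(16): 16−25=-9≡17 → R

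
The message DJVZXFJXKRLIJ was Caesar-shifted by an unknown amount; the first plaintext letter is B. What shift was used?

From the crib: D(3)−B(1)=2, so the shift is 2.

2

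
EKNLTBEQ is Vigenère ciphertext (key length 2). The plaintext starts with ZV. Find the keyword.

FP

Subtract each crib letter from the matching ciphertext letter (mod 26):
E(4)−Z(25)=-21≡5 → F
K(10)−V(21)=-11≡15 → P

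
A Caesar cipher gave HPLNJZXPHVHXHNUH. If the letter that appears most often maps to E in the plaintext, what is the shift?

The most frequent ciphertext letter is H (appears 5 times).
H is position 7; E is position 4.
Shift = 3.

3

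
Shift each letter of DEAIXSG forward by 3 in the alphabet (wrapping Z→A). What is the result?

D(3): 3+3=6 → G
E(4): 4+3=7 → H
A(0): 0+3=3 → D
I(8): 8+3=11 → L
X(23): 23+3=26≡0 → A
S(18): 18+3=21 → V
G(6): 6+3=9 → J

GHDLAVJ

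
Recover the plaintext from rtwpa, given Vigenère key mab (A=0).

Repeat the key across the ciphertext: mabma
r(17)−m(12): 5 → f
t(19)−a(0): 19 → t
w(22)−b(1): 21 → v
p(15)−m(12): 3 → d
a(0)−a(0): 0 → a

ftvda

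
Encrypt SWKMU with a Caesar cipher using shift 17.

JNBDL

S(18): 18+17=35≡9 → J
W(22): 22+17=39≡13 → N
K(10): 10+17=27≡1 → B
M(12): 12+17=29≡3 → D
U(20): 20+17=37≡11 → L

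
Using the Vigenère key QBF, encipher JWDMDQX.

Repeat the key across the message: QBFQBFQ
J(9)+Q(16): 25 → Z
W(22)+B(1): 23 → X
D(3)+F(5): 8 → I
M(12)+Q(16): 28≡2 → C
D(3)+B(1): 4 → E
Q(16)+F(5): 21 → V
X(23)+Q(16): 39≡13 → N

ZXICEVN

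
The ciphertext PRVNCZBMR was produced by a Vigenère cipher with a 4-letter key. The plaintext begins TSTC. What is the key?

Subtract each crib letter from the matching ciphertext letter (mod 26):
P(15)−T(19)=-4≡22 → W
R(17)−S(18)=-1≡25 → Z
V(21)−T(19)=2 → C
N(13)−C(2)=11 → L

WZCL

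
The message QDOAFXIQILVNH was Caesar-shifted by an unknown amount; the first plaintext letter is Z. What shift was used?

From the crib: Q(16)−Z(25)=-9≡17, so the shift is 17.

17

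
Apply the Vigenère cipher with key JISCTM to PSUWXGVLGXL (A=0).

Repeat the key across the message: JISCTMJISCT
P(15)+J(9): 24 → Y
S(18)+I(8): 26≡0 → A
U(20)+S(18): 38≡12 → M
W(22)+C(2): 24 → Y
X(23)+T(19): 42≡16 → Q
G(6)+M(12): 18 → S
V(21)+J(9): 30≡4 → E
L(11)+I(8): 19 → T
G(6)+S(18): 24 → Y
X(23)+C(2): 25 → Z
L(11)+T(19): 30≡4 → E

YAMYQSETYZE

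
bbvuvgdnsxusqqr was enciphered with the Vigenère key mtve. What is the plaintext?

piaqjnijgezoexw

Repeat the key across the ciphertext: mtvemtvemtvemtv
b(1)−m(12): -11≡15 → p
b(1)−t(19): -18≡8 → i
v(21)−v(21): 0 → a
u(20)−e(4): 16 → q
v(21)−m(12): 9 → j
g(6)−t(19): -13≡13 → n
d(3)−v(21): -18≡8 → i
n(13)−e(4): 9 → j
s(18)−m(12): 6 → g
x(23)−t(19): 4 → e
u(20)−v(21): -1≡25 → z
s(18)−e(4): 14 → o
q(16)−m(12): 4 → e
q(16)−t(19): -3≡23 → x
r(17)−v(21): -4≡22 → w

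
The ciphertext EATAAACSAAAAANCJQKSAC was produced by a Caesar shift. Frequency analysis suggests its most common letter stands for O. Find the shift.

The most frequent ciphertext letter is A (appears 10 times).
A is position 0; O is position 14.
Shift = -14≡12.

12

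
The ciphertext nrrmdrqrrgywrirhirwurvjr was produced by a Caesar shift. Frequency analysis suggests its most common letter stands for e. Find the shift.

13

The most frequent ciphertext letter is r (appears 10 times).
r is position 17; e is position 4.
Shift = 13.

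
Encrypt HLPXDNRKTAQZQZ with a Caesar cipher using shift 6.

NRVDJTXQZGWFWF

H(7): 7+6=13 → N
L(11): 11+6=17 → R
P(15): 15+6=21 → V
X(23): 23+6=29≡3 → D
D(3): 3+6=9 → J
N(13): 13+6=19 → T
R(17): 17+6=23 → X
K(10): 10+6=16 → Q
T(19): 19+6=25 → Z
A(0): 0+6=6 → G
Q(16): 16+6=22 → W
Z(25): 25+6=31≡5 → F
Q(16): 16+6=22 → W
Z(25): 25+6=31≡5 → F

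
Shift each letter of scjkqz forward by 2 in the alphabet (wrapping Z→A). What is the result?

s(18): 18+2=20 → u
c(2): 2+2=4 → e
j(9): 9+2=11 → l
k(10): 10+2=12 → m
q(16): 16+2=18 → s
z(25): 25+2=27≡1 → b

uelmsb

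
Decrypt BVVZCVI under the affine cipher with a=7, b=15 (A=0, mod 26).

YMMUNMZ

The inverse of 7 mod 26 is 15, since 7·15=105≡1. Apply D(y)=15·(y−15) mod 26:
B(1): 15·(1−15)=-210≡24 → Y
V(21): 15·(21−15)=90≡12 → M
V(21): 15·(21−15)=90≡12 → M
Z(25): 15·(25−15)=150≡20 → U
C(2): 15·(2−15)=-195≡13 → N
V(21): 15·(21−15)=90≡12 → M
I(8): 15·(8−15)=-105≡25 → Z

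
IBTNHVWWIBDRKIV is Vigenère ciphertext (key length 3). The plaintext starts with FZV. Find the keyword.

Subtract each crib letter from the matching ciphertext letter (mod 26):
I(8)−F(5)=3 → D
B(1)−Z(25)=-24≡2 → C
T(19)−V(21)=-2≡24 → Y

DCY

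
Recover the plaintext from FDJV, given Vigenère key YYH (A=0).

HFCX

Repeat the key across the ciphertext: YYHY
F(5)−Y(24): -19≡7 → H
D(3)−Y(24): -21≡5 → F
J(9)−H(7): 2 → C
V(21)−Y(24): -3≡23 → X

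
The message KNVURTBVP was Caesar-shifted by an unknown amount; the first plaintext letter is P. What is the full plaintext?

From the crib: K(10)−P(15)=-5≡21, so the shift is 21.
Subtract 21 from each ciphertext letter:
K(10): 10−21=-11≡15 → P
N(13): 13−21=-8≡18 → S
V(21): 21−21=0 → A
U(20): 20−21=-1≡25 → Z
R(17): 17−21=-4≡22 → W
T(19): 19−21=-2≡24 → Y
B(1): 1−21=-20≡6 → G
V(21): 21−21=0 → A
P(15): 15−21=-6≡20 → U

PSAZWYGAU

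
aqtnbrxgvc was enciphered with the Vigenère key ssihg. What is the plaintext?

Repeat the key across the ciphertext: ssihgssihg
a(0)−s(18): -18≡8 → i
q(16)−s(18): -2≡24 → y
t(19)−i(8): 11 → l
n(13)−h(7): 6 → g
b(1)−g(6): -5≡21 → v
r(17)−s(18): -1≡25 → z
x(23)−s(18): 5 → f
g(6)−i(8): -2≡24 → y
v(21)−h(7): 14 → o
c(2)−g(6): -4≡22 → w

iylgvzfyow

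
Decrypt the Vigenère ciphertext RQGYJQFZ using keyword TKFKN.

Repeat the key across the ciphertext: TKFKNTKF
R(17)−T(19): -2≡24 → Y
Q(16)−K(10): 6 → G
G(6)−F(5): 1 → B
Y(24)−K(10): 14 → O
J(9)−N(13): -4≡22 → W
Q(16)−T(19): -3≡23 → X
F(5)−K(10): -5≡21 → V
Z(25)−F(5): 20 → U

YGBOWXVU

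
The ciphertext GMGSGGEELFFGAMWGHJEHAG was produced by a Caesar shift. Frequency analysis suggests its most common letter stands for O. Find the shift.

The most frequent ciphertext letter is G (appears 7 times).
G is position 6; O is position 14.
Shift = -8≡18.

18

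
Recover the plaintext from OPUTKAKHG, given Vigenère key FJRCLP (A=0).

JGDRZLFYP

Repeat the key across the ciphertext: FJRCLPFJR
O(14)−F(5): 9 → J
P(15)−J(9): 6 → G
U(20)−R(17): 3 → D
T(19)−C(2): 17 → R
K(10)−L(11): -1≡25 → Z
A(0)−P(15): -15≡11 → L
K(10)−F(5): 5 → F
H(7)−J(9): -2≡24 → Y
G(6)−R(17): -11≡15 → P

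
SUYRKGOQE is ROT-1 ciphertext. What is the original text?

RTXQJFNPD

S(18): 18−1=17 → R
U(20): 20−1=19 → T
Y(24): 24−1=23 → X
R(17): 17−1=16 → Q
K(10): 10−1=9 → J
G(6): 6−1=5 → F
O(14): 14−1=13 → N
Q(16): 16−1=15 → P
E(4): 4−1=3 → D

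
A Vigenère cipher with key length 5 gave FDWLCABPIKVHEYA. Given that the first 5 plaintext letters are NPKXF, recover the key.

Subtract each crib letter from the matching ciphertext letter (mod 26):
F(5)−N(13)=-8≡18 → S
D(3)−P(15)=-12≡14 → O
W(22)−K(10)=12 → M
L(11)−X(23)=-12≡14 → O
C(2)−F(5)=-3≡23 → X

SOMOX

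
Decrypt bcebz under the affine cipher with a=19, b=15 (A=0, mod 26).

cnjcg

The inverse of 19 mod 26 is 11, since 19·11=209≡1. Apply D(y)=11·(y−15) mod 26:
b(1): 11·(1−15)=-154≡2 → c
c(2): 11·(2−15)=-143≡13 → n
e(4): 11·(4−15)=-121≡9 → j
b(1): 11·(1−15)=-154≡2 → c
z(25): 11·(25−15)=110≡6 → g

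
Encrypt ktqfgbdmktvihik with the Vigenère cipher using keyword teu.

dxkykvwqemzcame

Repeat the key across the message: teuteuteuteuteu
k(10)+t(19): 29≡3 → d
t(19)+e(4): 23 → x
q(16)+u(20): 36≡10 → k
f(5)+t(19): 24 → y
g(6)+e(4): 10 → k
b(1)+u(20): 21 → v
d(3)+t(19): 22 → w
m(12)+e(4): 16 → q
k(10)+u(20): 30≡4 → e
t(19)+t(19): 38≡12 → m
v(21)+e(4): 25 → z
i(8)+u(20): 28≡2 → c
h(7)+t(19): 26≡0 → a
i(8)+e(4): 12 → m
k(10)+u(20): 30≡4 → e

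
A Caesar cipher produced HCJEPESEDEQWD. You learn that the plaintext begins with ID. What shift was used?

25

From the crib: H(7)−I(8)=-1≡25, so the shift is 25.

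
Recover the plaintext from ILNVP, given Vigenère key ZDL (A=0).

JICWM

Repeat the key across the ciphertext: ZDLZD
I(8)−Z(25): -17≡9 → J
L(11)−D(3): 8 → I
N(13)−L(11): 2 → C
V(21)−Z(25): -4≡22 → W
P(15)−D(3): 12 → M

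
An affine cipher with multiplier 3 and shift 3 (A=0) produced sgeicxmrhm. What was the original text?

The inverse of 3 mod 26 is 9, since 3·9=27≡1. Apply D(y)=9·(y−3) mod 26:
s(18): 9·(18−3)=135≡5 → f
g(6): 9·(6−3)=27≡1 → b
e(4): 9·(4−3)=9 → j
i(8): 9·(8−3)=45≡19 → t
c(2): 9·(2−3)=-9≡17 → r
x(23): 9·(23−3)=180≡24 → y
m(12): 9·(12−3)=81≡3 → d
r(17): 9·(17−3)=126≡22 → w
h(7): 9·(7−3)=36≡10 → k
m(12): 9·(12−3)=81≡3 → d

fbjtrydwkd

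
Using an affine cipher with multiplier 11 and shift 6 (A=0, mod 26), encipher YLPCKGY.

Y(24): 11·24+6=270≡10 → K
L(11): 11·11+6=127≡23 → X
P(15): 11·15+6=171≡15 → P
C(2): 11·2+6=28≡2 → C
K(10): 11·10+6=116≡12 → M
G(6): 11·6+6=72≡20 → U
Y(24): 11·24+6=270≡10 → K

KXPCMUK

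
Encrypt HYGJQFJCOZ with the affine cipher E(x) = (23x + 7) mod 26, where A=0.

MNPGLSGBRK

H(7): 23·7+7=168≡12 → M
Y(24): 23·24+7=559≡13 → N
G(6): 23·6+7=145≡15 → P
J(9): 23·9+7=214≡6 → G
Q(16): 23·16+7=375≡11 → L
F(5): 23·5+7=122≡18 → S
J(9): 23·9+7=214≡6 → G
C(2): 23·2+7=53≡1 → B
O(14): 23·14+7=329≡17 → R
Z(25): 23·25+7=582≡10 → K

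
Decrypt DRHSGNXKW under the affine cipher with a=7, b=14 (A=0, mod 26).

RTZIKLFSQ

The inverse of 7 mod 26 is 15, since 7·15=105≡1. Apply D(y)=15·(y−14) mod 26:
D(3): 15·(3−14)=-165≡17 → R
R(17): 15·(17−14)=45≡19 → T
H(7): 15·(7−14)=-105≡25 → Z
S(18): 15·(18−14)=60≡8 → I
G(6): 15·(6−14)=-120≡10 → K
N(13): 15·(13−14)=-15≡11 → L
X(23): 15·(23−14)=135≡5 → F
K(10): 15·(10−14)=-60≡18 → S
W(22): 15·(22−14)=120≡16 → Q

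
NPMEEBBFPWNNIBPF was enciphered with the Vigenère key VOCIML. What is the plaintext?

SBKWSQGRNOBCNNNX

Repeat the key across the ciphertext: VOCIMLVOCIMLVOCI
N(13)−V(21): -8≡18 → S
P(15)−O(14): 1 → B
M(12)−C(2): 10 → K
E(4)−I(8): -4≡22 → W
E(4)−M(12): -8≡18 → S
B(1)−L(11): -10≡16 → Q
B(1)−V(21): -20≡6 → G
F(5)−O(14): -9≡17 → R
P(15)−C(2): 13 → N
W(22)−I(8): 14 → O
N(13)−M(12): 1 → B
N(13)−L(11): 2 → C
I(8)−V(21): -13≡13 → N
B(1)−O(14): -13≡13 → N
P(15)−C(2): 13 → N
F(5)−I(8): -3≡23 → X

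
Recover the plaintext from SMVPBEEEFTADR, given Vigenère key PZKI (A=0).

DNLHMFUWQUQVC

Repeat the key across the ciphertext: PZKIPZKIPZKIP
S(18)−P(15): 3 → D
M(12)−Z(25): -13≡13 → N
V(21)−K(10): 11 → L
P(15)−I(8): 7 → H
B(1)−P(15): -14≡12 → M
E(4)−Z(25): -21≡5 → F
E(4)−K(10): -6≡20 → U
E(4)−I(8): -4≡22 → W
F(5)−P(15): -10≡16 → Q
T(19)−Z(25): -6≡20 → U
A(0)−K(10): -10≡16 → Q
D(3)−I(8): -5≡21 → V
R(17)−P(15): 2 → C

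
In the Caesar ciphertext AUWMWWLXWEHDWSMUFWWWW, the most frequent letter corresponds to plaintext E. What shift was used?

The most frequent ciphertext letter is W (appears 9 times).
W is position 22; E is position 4.
Shift = 18.

18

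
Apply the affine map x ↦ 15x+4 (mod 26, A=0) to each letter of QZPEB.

KPVMT

Q(16): 15·16+4=244≡10 → K
Z(25): 15·25+4=379≡15 → P
P(15): 15·15+4=229≡21 → V
E(4): 15·4+4=64≡12 → M
B(1): 15·1+4=19 → T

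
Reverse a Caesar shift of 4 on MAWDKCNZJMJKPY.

M(12): 12−4=8 → I
A(0): 0−4=-4≡22 → W
W(22): 22−4=18 → S
D(3): 3−4=-1≡25 → Z
K(10): 10−4=6 → G
C(2): 2−4=-2≡24 → Y
N(13): 13−4=9 → J
Z(25): 25−4=21 → V
J(9): 9−4=5 → F
M(12): 12−4=8 → I
J(9): 9−4=5 → F
K(10): 10−4=6 → G
P(15): 15−4=11 → L
Y(24): 24−4=20 → U

IWSZGYJVFIFGLU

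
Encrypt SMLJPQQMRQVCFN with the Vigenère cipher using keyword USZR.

MEKAJIPDLIUTZF

Repeat the key across the message: USZRUSZRUSZRUS
S(18)+U(20): 38≡12 → M
M(12)+S(18): 30≡4 → E
L(11)+Z(25): 36≡10 → K
J(9)+R(17): 26≡0 → A
P(15)+U(20): 35≡9 → J
Q(16)+S(18): 34≡8 → I
Q(16)+Z(25): 41≡15 → P
M(12)+R(17): 29≡3 → D
R(17)+U(20): 37≡11 → L
Q(16)+S(18): 34≡8 → I
V(21)+Z(25): 46≡20 → U
C(2)+R(17): 19 → T
F(5)+U(20): 25 → Z
N(13)+S(18): 31≡5 → F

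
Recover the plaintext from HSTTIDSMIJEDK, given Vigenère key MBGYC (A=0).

Repeat the key across the ciphertext: MBGYCMBGYCMBG
H(7)−M(12): -5≡21 → V
S(18)−B(1): 17 → R
T(19)−G(6): 13 → N
T(19)−Y(24): -5≡21 → V
I(8)−C(2): 6 → G
D(3)−M(12): -9≡17 → R
S(18)−B(1): 17 → R
M(12)−G(6): 6 → G
I(8)−Y(24): -16≡10 → K
J(9)−C(2): 7 → H
E(4)−M(12): -8≡18 → S
D(3)−B(1): 2 → C
K(10)−G(6): 4 → E

VRNVGRRGKHSCE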